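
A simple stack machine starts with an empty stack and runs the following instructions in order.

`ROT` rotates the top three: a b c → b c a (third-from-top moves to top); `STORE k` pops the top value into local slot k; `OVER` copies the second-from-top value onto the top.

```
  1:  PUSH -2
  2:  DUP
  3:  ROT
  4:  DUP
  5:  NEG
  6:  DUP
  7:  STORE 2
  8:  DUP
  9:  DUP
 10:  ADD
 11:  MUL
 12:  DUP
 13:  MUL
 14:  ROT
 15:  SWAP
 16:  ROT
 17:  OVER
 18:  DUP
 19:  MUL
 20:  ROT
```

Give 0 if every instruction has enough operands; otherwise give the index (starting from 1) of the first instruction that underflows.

3

PUSH -2 : -2
DUP     : -2 -2
ROT  — needs 3 operands, stack has 2 → underflow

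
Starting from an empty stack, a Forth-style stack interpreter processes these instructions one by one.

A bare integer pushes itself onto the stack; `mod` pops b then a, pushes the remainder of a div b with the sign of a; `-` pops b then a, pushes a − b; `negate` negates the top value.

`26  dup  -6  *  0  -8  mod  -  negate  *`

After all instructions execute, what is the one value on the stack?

4056

26     : [26]
dup    : [26, 26]
-6     : [26, 26, -6]
*      : [26, -156]
0      : [26, -156, 0]
-8     : [26, -156, 0, -8]
mod    : [26, -156, 0]
-      : [26, -156]
negate : [26, 156]
*      : [4056]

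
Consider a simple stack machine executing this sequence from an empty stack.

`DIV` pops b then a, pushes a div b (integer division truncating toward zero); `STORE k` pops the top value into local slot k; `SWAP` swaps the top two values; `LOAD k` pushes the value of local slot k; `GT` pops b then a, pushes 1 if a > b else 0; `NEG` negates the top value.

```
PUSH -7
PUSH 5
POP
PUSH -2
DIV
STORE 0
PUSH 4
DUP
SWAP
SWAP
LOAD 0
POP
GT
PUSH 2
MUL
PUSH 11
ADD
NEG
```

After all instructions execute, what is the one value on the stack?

PUSH -7 → [-7]
PUSH 5  → [-7, 5]
POP     → [-7]
PUSH -2 → [-7, -2]
DIV     → [3]
STORE 0 → []
PUSH 4  → [4]
DUP     → [4, 4]
SWAP    → [4, 4]
SWAP    → [4, 4]
LOAD 0  → [4, 4, 3]
POP     → [4, 4]
GT      → [0]
PUSH 2  → [0, 2]
MUL     → [0]
PUSH 11 → [0, 11]
ADD     → [11]
NEG     → [-11]

-11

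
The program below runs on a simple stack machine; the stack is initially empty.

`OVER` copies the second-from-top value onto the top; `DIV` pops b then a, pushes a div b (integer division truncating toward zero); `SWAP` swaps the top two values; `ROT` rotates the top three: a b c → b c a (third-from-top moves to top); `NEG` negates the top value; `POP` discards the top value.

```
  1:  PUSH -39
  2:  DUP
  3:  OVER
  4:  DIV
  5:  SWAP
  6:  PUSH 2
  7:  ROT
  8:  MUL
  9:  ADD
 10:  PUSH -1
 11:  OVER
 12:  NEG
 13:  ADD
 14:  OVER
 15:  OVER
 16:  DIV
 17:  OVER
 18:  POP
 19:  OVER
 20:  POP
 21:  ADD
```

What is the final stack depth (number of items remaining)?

2

PUSH -39 : [-39]
DUP      : [-39, -39]
OVER     : [-39, -39, -39]
DIV      : [-39, 1]
SWAP     : [1, -39]
PUSH 2   : [1, -39, 2]
ROT      : [-39, 2, 1]
MUL      : [-39, 2]
ADD      : [-37]
PUSH -1  : [-37, -1]
OVER     : [-37, -1, -37]
NEG      : [-37, -1, 37]
ADD      : [-37, 36]
OVER     : [-37, 36, -37]
OVER     : [-37, 36, -37, 36]
DIV      : [-37, 36, -1]
OVER     : [-37, 36, -1, 36]
POP      : [-37, 36, -1]
OVER     : [-37, 36, -1, 36]
POP      : [-37, 36, -1]
ADD      : [-37, 35]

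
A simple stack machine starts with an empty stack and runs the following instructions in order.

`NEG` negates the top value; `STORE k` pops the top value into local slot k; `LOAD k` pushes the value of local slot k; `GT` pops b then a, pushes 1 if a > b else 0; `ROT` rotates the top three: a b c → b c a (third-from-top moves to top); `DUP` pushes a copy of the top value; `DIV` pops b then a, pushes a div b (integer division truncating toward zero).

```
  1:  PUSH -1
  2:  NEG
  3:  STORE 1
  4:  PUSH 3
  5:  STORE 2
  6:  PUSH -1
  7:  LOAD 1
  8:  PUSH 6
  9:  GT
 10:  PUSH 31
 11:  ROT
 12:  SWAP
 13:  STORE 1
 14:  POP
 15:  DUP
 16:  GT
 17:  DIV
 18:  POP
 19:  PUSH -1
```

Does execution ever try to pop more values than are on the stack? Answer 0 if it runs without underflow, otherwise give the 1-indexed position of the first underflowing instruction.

PUSH -1  -1
NEG      1
STORE 1  (empty)
PUSH 3   3
STORE 2  (empty)
PUSH -1  -1
LOAD 1   -1 1
PUSH 6   -1 1 6
GT       -1 0
PUSH 31  -1 0 31
ROT      0 31 -1
SWAP     0 -1 31
STORE 1  0 -1
POP      0
DUP      0 0
GT       0
DIV  — needs 2 operands, stack has 1 → underflow

17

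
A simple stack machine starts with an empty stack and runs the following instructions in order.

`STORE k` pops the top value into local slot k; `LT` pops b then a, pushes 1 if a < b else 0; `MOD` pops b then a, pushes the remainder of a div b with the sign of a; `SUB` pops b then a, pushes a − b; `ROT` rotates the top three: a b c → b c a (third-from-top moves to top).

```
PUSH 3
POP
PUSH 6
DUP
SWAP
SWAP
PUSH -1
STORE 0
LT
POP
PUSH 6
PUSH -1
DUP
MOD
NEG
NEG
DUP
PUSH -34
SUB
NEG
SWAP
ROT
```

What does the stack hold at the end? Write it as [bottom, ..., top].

[-34, 0, 6]

PUSH 3    [3]
POP       []
PUSH 6    [6]
DUP       [6, 6]
SWAP      [6, 6]
SWAP      [6, 6]
PUSH -1   [6, 6, -1]
STORE 0   [6, 6]
LT        [0]
POP       []
PUSH 6    [6]
PUSH -1   [6, -1]
DUP       [6, -1, -1]
MOD       [6, 0]
NEG       [6, 0]
NEG       [6, 0]
DUP       [6, 0, 0]
PUSH -34  [6, 0, 0, -34]
SUB       [6, 0, 34]
NEG       [6, 0, -34]
SWAP      [6, -34, 0]
ROT       [-34, 0, 6]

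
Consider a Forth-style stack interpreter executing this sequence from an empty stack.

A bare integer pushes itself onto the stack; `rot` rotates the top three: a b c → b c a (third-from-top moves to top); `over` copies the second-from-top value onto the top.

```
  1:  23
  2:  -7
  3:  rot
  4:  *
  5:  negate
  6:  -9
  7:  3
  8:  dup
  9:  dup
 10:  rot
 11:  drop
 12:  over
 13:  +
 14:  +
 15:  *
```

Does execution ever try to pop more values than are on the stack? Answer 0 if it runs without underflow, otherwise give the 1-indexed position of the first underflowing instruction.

3

23  23
-7  23 -7
rot  — needs 3 operands, stack has 2 → underflow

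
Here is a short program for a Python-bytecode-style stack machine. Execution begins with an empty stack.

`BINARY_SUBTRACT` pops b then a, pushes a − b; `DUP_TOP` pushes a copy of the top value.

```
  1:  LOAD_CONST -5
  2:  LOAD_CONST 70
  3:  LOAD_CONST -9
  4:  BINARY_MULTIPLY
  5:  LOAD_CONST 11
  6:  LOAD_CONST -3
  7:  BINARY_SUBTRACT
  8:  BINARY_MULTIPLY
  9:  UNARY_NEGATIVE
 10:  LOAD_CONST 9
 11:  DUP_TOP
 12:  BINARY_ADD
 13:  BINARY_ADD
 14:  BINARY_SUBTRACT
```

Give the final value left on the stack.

-8843

LOAD_CONST -5    [-5]
LOAD_CONST 70    [-5, 70]
LOAD_CONST -9    [-5, 70, -9]
BINARY_MULTIPLY  [-5, -630]
LOAD_CONST 11    [-5, -630, 11]
LOAD_CONST -3    [-5, -630, 11, -3]
BINARY_SUBTRACT  [-5, -630, 14]
BINARY_MULTIPLY  [-5, -8820]
UNARY_NEGATIVE   [-5, 8820]
LOAD_CONST 9     [-5, 8820, 9]
DUP_TOP          [-5, 8820, 9, 9]
BINARY_ADD       [-5, 8820, 18]
BINARY_ADD       [-5, 8838]
BINARY_SUBTRACT  [-8843]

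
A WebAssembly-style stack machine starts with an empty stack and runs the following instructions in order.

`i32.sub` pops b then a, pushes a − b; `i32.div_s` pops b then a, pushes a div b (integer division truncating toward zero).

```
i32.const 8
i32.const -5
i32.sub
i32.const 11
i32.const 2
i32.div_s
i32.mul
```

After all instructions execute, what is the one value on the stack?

i32.const 8  -> 8
i32.const -5 -> 8 -5
i32.sub      -> 13
i32.const 11 -> 13 11
i32.const 2  -> 13 11 2
i32.div_s    -> 13 5
i32.mul      -> 65

65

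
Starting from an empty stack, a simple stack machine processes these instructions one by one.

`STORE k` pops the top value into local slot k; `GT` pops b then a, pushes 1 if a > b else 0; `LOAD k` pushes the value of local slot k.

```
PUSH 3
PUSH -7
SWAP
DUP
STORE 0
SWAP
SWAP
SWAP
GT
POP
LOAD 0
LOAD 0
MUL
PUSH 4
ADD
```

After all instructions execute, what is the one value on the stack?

13

PUSH 3  -> [3]
PUSH -7 -> [3, -7]
SWAP    -> [-7, 3]
DUP     -> [-7, 3, 3]
STORE 0 -> [-7, 3]
SWAP    -> [3, -7]
SWAP    -> [-7, 3]
SWAP    -> [3, -7]
GT      -> [1]
POP     -> []
LOAD 0  -> [3]
LOAD 0  -> [3, 3]
MUL     -> [9]
PUSH 4  -> [9, 4]
ADD     -> [13]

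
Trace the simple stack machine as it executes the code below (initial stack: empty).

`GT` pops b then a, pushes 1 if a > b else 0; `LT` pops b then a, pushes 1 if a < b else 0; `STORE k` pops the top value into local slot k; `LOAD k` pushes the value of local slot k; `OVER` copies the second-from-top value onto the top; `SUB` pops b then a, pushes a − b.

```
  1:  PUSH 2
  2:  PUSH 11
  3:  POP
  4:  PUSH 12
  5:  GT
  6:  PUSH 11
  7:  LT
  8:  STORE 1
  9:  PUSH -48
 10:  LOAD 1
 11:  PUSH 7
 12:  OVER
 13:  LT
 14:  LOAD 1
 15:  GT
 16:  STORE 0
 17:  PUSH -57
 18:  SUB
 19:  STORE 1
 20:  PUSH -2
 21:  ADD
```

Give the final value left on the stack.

PUSH 2   → 2
PUSH 11  → 2 11
POP      → 2
PUSH 12  → 2 12
GT       → 0
PUSH 11  → 0 11
LT       → 1
STORE 1  → (empty)
PUSH -48 → -48
LOAD 1   → -48 1
PUSH 7   → -48 1 7
OVER     → -48 1 7 1
LT       → -48 1 0
LOAD 1   → -48 1 0 1
GT       → -48 1 0
STORE 0  → -48 1
PUSH -57 → -48 1 -57
SUB      → -48 58
STORE 1  → -48
PUSH -2  → -48 -2
ADD      → -50

-50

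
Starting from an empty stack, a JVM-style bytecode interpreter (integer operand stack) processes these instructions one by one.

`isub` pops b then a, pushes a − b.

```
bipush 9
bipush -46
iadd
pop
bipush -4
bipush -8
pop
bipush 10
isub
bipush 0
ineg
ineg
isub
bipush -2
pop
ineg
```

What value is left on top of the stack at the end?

bipush 9   → 9
bipush -46 → 9 -46
iadd       → -37
pop        → (empty)
bipush -4  → -4
bipush -8  → -4 -8
pop        → -4
bipush 10  → -4 10
isub       → -14
bipush 0   → -14 0
ineg       → -14 0
ineg       → -14 0
isub       → -14
bipush -2  → -14 -2
pop        → -14
ineg       → 14

14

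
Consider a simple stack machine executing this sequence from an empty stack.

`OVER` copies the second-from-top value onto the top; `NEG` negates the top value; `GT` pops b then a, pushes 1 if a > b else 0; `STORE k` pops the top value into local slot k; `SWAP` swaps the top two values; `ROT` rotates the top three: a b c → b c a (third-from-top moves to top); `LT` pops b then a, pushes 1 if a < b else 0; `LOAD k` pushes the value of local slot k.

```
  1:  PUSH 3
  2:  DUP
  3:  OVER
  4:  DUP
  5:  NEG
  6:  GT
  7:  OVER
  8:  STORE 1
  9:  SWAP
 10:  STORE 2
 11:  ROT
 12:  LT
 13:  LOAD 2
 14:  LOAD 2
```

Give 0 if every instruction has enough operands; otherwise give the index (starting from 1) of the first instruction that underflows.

PUSH 3  -> 3
DUP     -> 3 3
OVER    -> 3 3 3
DUP     -> 3 3 3 3
NEG     -> 3 3 3 -3
GT      -> 3 3 1
OVER    -> 3 3 1 3
STORE 1 -> 3 3 1
SWAP    -> 3 1 3
STORE 2 -> 3 1
ROT  — needs 3 operands, stack has 2 → underflow

11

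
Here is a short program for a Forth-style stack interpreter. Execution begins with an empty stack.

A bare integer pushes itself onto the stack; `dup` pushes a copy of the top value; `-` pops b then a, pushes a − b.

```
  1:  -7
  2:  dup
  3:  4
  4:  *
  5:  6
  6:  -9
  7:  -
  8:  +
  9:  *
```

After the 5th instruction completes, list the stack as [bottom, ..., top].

-7  → -7
dup → -7 -7
4   → -7 -7 4
*   → -7 -28
6   → -7 -28 6

[-7, -28, 6]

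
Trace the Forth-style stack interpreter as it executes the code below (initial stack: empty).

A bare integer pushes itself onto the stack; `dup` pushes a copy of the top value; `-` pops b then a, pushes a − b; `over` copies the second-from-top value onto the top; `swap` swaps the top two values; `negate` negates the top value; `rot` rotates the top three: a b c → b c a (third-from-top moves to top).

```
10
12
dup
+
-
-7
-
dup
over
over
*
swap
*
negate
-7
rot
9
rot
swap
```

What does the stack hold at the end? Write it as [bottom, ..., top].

10     -> 10
12     -> 10 12
dup    -> 10 12 12
+      -> 10 24
-      -> -14
-7     -> -14 -7
-      -> -7
dup    -> -7 -7
over   -> -7 -7 -7
over   -> -7 -7 -7 -7
*      -> -7 -7 49
swap   -> -7 49 -7
*      -> -7 -343
negate -> -7 343
-7     -> -7 343 -7
rot    -> 343 -7 -7
9      -> 343 -7 -7 9
rot    -> 343 -7 9 -7
swap   -> 343 -7 -7 9

[343, -7, -7, 9]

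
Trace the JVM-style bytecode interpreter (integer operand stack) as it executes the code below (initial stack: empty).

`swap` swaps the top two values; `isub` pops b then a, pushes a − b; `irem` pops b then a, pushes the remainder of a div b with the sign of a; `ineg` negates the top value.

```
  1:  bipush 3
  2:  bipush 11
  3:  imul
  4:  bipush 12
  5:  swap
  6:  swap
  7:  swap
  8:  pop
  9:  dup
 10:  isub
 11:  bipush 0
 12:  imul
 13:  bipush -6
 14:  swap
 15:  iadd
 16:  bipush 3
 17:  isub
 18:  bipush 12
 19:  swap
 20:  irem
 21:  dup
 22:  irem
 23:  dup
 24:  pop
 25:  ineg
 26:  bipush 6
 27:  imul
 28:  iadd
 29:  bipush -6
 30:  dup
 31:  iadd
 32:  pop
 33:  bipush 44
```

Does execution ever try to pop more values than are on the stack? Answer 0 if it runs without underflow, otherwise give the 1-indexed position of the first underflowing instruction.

bipush 3   [3]
bipush 11  [3, 11]
imul       [33]
bipush 12  [33, 12]
swap       [12, 33]
swap       [33, 12]
swap       [12, 33]
pop        [12]
dup        [12, 12]
isub       [0]
bipush 0   [0, 0]
imul       [0]
bipush -6  [0, -6]
swap       [-6, 0]
iadd       [-6]
bipush 3   [-6, 3]
isub       [-9]
bipush 12  [-9, 12]
swap       [12, -9]
irem       [3]
dup        [3, 3]
irem       [0]
dup        [0, 0]
pop        [0]
ineg       [0]
bipush 6   [0, 6]
imul       [0]
iadd  — needs 2 operands, stack has 1 → underflow

28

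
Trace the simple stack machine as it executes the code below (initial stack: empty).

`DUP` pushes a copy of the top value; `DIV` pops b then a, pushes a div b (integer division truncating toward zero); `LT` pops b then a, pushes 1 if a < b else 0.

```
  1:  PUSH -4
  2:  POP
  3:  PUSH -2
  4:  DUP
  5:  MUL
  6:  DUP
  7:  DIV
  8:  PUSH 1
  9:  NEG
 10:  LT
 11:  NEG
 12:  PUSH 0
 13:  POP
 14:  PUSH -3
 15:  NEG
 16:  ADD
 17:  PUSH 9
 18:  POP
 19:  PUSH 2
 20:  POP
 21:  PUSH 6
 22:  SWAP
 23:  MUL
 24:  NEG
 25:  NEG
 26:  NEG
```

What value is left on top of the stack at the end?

PUSH -4 → -4
POP     → (empty)
PUSH -2 → -2
DUP     → -2 -2
MUL     → 4
DUP     → 4 4
DIV     → 1
PUSH 1  → 1 1
NEG     → 1 -1
LT      → 0
NEG     → 0
PUSH 0  → 0 0
POP     → 0
PUSH -3 → 0 -3
NEG     → 0 3
ADD     → 3
PUSH 9  → 3 9
POP     → 3
PUSH 2  → 3 2
POP     → 3
PUSH 6  → 3 6
SWAP    → 6 3
MUL     → 18
NEG     → -18
NEG     → 18
NEG     → -18

-18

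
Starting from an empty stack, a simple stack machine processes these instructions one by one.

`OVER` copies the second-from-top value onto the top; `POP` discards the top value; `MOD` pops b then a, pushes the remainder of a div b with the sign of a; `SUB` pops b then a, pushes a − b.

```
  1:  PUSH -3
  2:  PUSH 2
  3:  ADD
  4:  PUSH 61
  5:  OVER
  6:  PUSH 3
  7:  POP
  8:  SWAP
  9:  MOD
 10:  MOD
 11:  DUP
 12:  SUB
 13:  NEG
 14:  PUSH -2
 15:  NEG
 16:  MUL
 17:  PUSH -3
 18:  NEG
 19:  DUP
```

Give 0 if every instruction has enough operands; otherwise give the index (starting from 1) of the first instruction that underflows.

0

PUSH -3 → [-3]
PUSH 2  → [-3, 2]
ADD     → [-1]
PUSH 61 → [-1, 61]
OVER    → [-1, 61, -1]
PUSH 3  → [-1, 61, -1, 3]
POP     → [-1, 61, -1]
SWAP    → [-1, -1, 61]
MOD     → [-1, -1]
MOD     → [0]
DUP     → [0, 0]
SUB     → [0]
NEG     → [0]
PUSH -2 → [0, -2]
NEG     → [0, 2]
MUL     → [0]
PUSH -3 → [0, -3]
NEG     → [0, 3]
DUP     → [0, 3, 3]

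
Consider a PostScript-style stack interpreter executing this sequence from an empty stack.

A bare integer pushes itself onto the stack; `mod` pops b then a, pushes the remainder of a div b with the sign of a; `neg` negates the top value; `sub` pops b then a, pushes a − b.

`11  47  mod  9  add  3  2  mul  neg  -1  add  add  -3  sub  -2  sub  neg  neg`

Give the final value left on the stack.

18

11  : 11
47  : 11 47
mod : 11
9   : 11 9
add : 20
3   : 20 3
2   : 20 3 2
mul : 20 6
neg : 20 -6
-1  : 20 -6 -1
add : 20 -7
add : 13
-3  : 13 -3
sub : 16
-2  : 16 -2
sub : 18
neg : -18
neg : 18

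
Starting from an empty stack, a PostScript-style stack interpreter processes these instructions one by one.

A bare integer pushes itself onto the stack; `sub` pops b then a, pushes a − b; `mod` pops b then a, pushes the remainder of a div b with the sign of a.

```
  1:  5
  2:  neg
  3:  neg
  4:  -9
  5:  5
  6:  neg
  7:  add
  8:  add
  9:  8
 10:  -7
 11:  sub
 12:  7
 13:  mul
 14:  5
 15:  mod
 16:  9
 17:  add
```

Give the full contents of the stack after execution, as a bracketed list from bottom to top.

[-9, 9]

5   → 5
neg → -5
neg → 5
-9  → 5 -9
5   → 5 -9 5
neg → 5 -9 -5
add → 5 -14
add → -9
8   → -9 8
-7  → -9 8 -7
sub → -9 15
7   → -9 15 7
mul → -9 105
5   → -9 105 5
mod → -9 0
9   → -9 0 9
add → -9 9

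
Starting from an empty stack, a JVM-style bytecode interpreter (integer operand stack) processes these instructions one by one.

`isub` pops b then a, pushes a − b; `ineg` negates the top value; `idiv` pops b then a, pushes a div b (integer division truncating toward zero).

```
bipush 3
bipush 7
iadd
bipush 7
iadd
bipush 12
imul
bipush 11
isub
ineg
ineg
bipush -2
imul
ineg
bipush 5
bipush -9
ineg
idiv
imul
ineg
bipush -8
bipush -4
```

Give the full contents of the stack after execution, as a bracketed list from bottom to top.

bipush 3  -> [3]
bipush 7  -> [3, 7]
iadd      -> [10]
bipush 7  -> [10, 7]
iadd      -> [17]
bipush 12 -> [17, 12]
imul      -> [204]
bipush 11 -> [204, 11]
isub      -> [193]
ineg      -> [-193]
ineg      -> [193]
bipush -2 -> [193, -2]
imul      -> [-386]
ineg      -> [386]
bipush 5  -> [386, 5]
bipush -9 -> [386, 5, -9]
ineg      -> [386, 5, 9]
idiv      -> [386, 0]
imul      -> [0]
ineg      -> [0]
bipush -8 -> [0, -8]
bipush -4 -> [0, -8, -4]

[0, -8, -4]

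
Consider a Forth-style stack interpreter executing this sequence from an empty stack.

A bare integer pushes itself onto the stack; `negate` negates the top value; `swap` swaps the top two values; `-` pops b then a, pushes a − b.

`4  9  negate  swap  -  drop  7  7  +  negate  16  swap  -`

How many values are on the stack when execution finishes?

1

4      : [4]
9      : [4, 9]
negate : [4, -9]
swap   : [-9, 4]
-      : [-13]
drop   : []
7      : [7]
7      : [7, 7]
+      : [14]
negate : [-14]
16     : [-14, 16]
swap   : [16, -14]
-      : [30]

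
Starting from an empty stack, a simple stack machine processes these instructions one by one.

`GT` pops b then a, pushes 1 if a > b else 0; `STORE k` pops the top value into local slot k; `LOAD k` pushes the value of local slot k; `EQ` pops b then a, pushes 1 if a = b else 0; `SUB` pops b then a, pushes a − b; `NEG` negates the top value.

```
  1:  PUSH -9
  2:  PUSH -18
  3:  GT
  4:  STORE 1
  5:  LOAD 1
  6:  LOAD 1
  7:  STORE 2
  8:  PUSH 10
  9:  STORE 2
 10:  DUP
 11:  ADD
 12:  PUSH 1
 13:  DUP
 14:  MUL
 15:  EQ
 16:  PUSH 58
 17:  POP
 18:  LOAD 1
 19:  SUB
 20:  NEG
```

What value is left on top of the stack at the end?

1

PUSH -9  -> -9
PUSH -18 -> -9 -18
GT       -> 1
STORE 1  -> (empty)
LOAD 1   -> 1
LOAD 1   -> 1 1
STORE 2  -> 1
PUSH 10  -> 1 10
STORE 2  -> 1
DUP      -> 1 1
ADD      -> 2
PUSH 1   -> 2 1
DUP      -> 2 1 1
MUL      -> 2 1
EQ       -> 0
PUSH 58  -> 0 58
POP      -> 0
LOAD 1   -> 0 1
SUB      -> -1
NEG      -> 1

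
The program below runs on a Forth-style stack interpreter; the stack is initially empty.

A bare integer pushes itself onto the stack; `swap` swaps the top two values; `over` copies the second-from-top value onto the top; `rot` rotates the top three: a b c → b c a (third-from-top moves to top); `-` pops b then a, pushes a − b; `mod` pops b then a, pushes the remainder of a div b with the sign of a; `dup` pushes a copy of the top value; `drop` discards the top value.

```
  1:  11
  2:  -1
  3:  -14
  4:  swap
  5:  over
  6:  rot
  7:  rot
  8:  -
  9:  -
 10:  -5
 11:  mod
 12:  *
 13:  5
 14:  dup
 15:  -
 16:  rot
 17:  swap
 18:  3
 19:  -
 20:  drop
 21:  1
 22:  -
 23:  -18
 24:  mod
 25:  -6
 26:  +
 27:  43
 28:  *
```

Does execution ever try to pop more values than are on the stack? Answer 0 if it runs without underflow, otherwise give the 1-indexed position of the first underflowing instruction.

16

11   → 11
-1   → 11 -1
-14  → 11 -1 -14
swap → 11 -14 -1
over → 11 -14 -1 -14
rot  → 11 -1 -14 -14
rot  → 11 -14 -14 -1
-    → 11 -14 -13
-    → 11 -1
-5   → 11 -1 -5
mod  → 11 -1
*    → -11
5    → -11 5
dup  → -11 5 5
-    → -11 0
rot  — needs 3 operands, stack has 2 → underflow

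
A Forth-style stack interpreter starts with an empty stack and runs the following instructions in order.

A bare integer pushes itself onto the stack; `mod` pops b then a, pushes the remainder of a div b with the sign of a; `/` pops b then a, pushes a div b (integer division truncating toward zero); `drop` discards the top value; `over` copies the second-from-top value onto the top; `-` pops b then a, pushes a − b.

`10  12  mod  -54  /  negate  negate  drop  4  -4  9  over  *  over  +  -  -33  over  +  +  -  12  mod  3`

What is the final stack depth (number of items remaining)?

10     → [10]
12     → [10, 12]
mod    → [10]
-54    → [10, -54]
/      → [0]
negate → [0]
negate → [0]
drop   → []
4      → [4]
-4     → [4, -4]
9      → [4, -4, 9]
over   → [4, -4, 9, -4]
*      → [4, -4, -36]
over   → [4, -4, -36, -4]
+      → [4, -4, -40]
-      → [4, 36]
-33    → [4, 36, -33]
over   → [4, 36, -33, 36]
+      → [4, 36, 3]
+      → [4, 39]
-      → [-35]
12     → [-35, 12]
mod    → [-11]
3      → [-11, 3]

2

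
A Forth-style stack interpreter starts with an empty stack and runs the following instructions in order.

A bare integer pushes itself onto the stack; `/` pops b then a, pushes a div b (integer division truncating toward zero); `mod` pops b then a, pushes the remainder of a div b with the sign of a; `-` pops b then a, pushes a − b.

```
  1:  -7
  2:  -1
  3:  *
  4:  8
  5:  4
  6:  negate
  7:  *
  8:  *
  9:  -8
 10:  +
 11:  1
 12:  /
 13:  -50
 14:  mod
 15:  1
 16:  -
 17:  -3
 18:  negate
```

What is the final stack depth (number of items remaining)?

-7     : -7
-1     : -7 -1
*      : 7
8      : 7 8
4      : 7 8 4
negate : 7 8 -4
*      : 7 -32
*      : -224
-8     : -224 -8
+      : -232
1      : -232 1
/      : -232
-50    : -232 -50
mod    : -32
1      : -32 1
-      : -33
-3     : -33 -3
negate : -33 3

2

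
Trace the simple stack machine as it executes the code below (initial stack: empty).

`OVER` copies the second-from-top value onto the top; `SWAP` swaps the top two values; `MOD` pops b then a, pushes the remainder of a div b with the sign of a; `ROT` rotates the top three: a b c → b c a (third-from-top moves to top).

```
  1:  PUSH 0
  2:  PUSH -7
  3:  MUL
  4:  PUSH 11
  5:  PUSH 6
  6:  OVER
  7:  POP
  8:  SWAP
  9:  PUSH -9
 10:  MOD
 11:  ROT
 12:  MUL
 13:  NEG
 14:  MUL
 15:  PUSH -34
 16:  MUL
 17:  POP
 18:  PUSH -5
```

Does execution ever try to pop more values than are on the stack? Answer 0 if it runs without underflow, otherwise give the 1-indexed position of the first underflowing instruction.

0

PUSH 0    [0]
PUSH -7   [0, -7]
MUL       [0]
PUSH 11   [0, 11]
PUSH 6    [0, 11, 6]
OVER      [0, 11, 6, 11]
POP       [0, 11, 6]
SWAP      [0, 6, 11]
PUSH -9   [0, 6, 11, -9]
MOD       [0, 6, 2]
ROT       [6, 2, 0]
MUL       [6, 0]
NEG       [6, 0]
MUL       [0]
PUSH -34  [0, -34]
MUL       [0]
POP       []
PUSH -5   [-5]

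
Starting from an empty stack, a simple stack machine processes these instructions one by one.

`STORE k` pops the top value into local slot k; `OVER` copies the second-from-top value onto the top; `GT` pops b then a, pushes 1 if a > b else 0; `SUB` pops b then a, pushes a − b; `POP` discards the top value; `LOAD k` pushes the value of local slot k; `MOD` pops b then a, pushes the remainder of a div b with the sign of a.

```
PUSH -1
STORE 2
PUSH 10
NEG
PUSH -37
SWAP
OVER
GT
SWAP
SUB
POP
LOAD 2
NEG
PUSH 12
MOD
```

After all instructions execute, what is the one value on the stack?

PUSH -1  -> -1
STORE 2  -> (empty)
PUSH 10  -> 10
NEG      -> -10
PUSH -37 -> -10 -37
SWAP     -> -37 -10
OVER     -> -37 -10 -37
GT       -> -37 1
SWAP     -> 1 -37
SUB      -> 38
POP      -> (empty)
LOAD 2   -> -1
NEG      -> 1
PUSH 12  -> 1 12
MOD      -> 1

1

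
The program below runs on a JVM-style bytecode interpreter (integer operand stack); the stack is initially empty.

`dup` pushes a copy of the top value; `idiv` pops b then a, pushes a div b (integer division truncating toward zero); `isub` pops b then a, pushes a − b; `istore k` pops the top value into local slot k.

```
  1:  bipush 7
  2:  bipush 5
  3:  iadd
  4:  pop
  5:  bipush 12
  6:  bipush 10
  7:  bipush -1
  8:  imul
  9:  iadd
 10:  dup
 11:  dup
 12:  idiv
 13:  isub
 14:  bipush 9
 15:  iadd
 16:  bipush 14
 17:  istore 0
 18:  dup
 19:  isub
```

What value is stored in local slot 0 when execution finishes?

bipush 7  : 7
bipush 5  : 7 5
iadd      : 12
pop       : (empty)
bipush 12 : 12
bipush 10 : 12 10
bipush -1 : 12 10 -1
imul      : 12 -10
iadd      : 2
dup       : 2 2
dup       : 2 2 2
idiv      : 2 1
isub      : 1
bipush 9  : 1 9
iadd      : 10
bipush 14 : 10 14
istore 0  : 10
dup       : 10 10
isub      : 0

14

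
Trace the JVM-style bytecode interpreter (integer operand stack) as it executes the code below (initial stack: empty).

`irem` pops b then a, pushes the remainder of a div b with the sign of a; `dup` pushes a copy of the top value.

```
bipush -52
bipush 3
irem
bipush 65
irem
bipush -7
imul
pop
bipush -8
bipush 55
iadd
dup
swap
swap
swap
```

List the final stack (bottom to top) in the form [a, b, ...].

[47, 47]

bipush -52  -52
bipush 3    -52 3
irem        -1
bipush 65   -1 65
irem        -1
bipush -7   -1 -7
imul        7
pop         (empty)
bipush -8   -8
bipush 55   -8 55
iadd        47
dup         47 47
swap        47 47
swap        47 47
swap        47 47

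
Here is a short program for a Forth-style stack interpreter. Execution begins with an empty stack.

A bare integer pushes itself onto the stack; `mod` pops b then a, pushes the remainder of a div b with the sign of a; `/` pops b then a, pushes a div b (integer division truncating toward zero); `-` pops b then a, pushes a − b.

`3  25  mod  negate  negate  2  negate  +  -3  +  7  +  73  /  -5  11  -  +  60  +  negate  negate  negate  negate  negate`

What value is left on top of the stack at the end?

3       [3]
25      [3, 25]
mod     [3]
negate  [-3]
negate  [3]
2       [3, 2]
negate  [3, -2]
+       [1]
-3      [1, -3]
+       [-2]
7       [-2, 7]
+       [5]
73      [5, 73]
/       [0]
-5      [0, -5]
11      [0, -5, 11]
-       [0, -16]
+       [-16]
60      [-16, 60]
+       [44]
negate  [-44]
negate  [44]
negate  [-44]
negate  [44]
negate  [-44]

-44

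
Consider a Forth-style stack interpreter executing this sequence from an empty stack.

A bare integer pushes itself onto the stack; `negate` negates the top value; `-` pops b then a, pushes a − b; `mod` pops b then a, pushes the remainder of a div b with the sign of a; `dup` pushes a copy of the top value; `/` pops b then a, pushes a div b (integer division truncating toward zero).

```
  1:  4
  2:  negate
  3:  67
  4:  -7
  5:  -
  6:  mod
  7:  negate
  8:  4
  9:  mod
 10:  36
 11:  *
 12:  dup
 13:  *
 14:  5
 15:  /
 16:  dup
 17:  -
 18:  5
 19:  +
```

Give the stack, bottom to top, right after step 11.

4       [4]
negate  [-4]
67      [-4, 67]
-7      [-4, 67, -7]
-       [-4, 74]
mod     [-4]
negate  [4]
4       [4, 4]
mod     [0]
36      [0, 36]
*       [0]

[0]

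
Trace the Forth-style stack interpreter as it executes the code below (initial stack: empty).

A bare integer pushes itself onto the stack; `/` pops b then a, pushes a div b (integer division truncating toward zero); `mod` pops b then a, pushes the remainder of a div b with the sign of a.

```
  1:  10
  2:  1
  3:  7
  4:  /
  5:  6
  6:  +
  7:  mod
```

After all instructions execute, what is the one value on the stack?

4

10  -> 10
1   -> 10 1
7   -> 10 1 7
/   -> 10 0
6   -> 10 0 6
+   -> 10 6
mod -> 4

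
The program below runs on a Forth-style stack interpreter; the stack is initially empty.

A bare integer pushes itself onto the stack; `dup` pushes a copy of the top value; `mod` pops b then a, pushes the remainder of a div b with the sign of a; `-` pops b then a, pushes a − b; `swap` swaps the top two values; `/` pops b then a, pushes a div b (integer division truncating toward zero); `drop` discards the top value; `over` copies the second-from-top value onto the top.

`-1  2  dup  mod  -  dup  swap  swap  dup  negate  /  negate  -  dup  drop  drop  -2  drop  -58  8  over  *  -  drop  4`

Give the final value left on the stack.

4

-1     -> [-1]
2      -> [-1, 2]
dup    -> [-1, 2, 2]
mod    -> [-1, 0]
-      -> [-1]
dup    -> [-1, -1]
swap   -> [-1, -1]
swap   -> [-1, -1]
dup    -> [-1, -1, -1]
negate -> [-1, -1, 1]
/      -> [-1, -1]
negate -> [-1, 1]
-      -> [-2]
dup    -> [-2, -2]
drop   -> [-2]
drop   -> []
-2     -> [-2]
drop   -> []
-58    -> [-58]
8      -> [-58, 8]
over   -> [-58, 8, -58]
*      -> [-58, -464]
-      -> [406]
drop   -> []
4      -> [4]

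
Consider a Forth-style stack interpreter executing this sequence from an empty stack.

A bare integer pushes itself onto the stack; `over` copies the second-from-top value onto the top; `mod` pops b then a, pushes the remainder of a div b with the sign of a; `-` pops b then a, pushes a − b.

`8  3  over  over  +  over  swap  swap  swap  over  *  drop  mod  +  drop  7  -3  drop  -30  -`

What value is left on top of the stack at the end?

8    → [8]
3    → [8, 3]
over → [8, 3, 8]
over → [8, 3, 8, 3]
+    → [8, 3, 11]
over → [8, 3, 11, 3]
swap → [8, 3, 3, 11]
swap → [8, 3, 11, 3]
swap → [8, 3, 3, 11]
over → [8, 3, 3, 11, 3]
*    → [8, 3, 3, 33]
drop → [8, 3, 3]
mod  → [8, 0]
+    → [8]
drop → []
7    → [7]
-3   → [7, -3]
drop → [7]
-30  → [7, -30]
-    → [37]

37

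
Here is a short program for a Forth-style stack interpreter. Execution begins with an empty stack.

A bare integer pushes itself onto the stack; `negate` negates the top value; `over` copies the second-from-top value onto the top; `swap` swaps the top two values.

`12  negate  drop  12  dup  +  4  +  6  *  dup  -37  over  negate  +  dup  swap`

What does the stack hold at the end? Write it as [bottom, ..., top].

[168, 168, -205, -205]

12     → 12
negate → -12
drop   → (empty)
12     → 12
dup    → 12 12
+      → 24
4      → 24 4
+      → 28
6      → 28 6
*      → 168
dup    → 168 168
-37    → 168 168 -37
over   → 168 168 -37 168
negate → 168 168 -37 -168
+      → 168 168 -205
dup    → 168 168 -205 -205
swap   → 168 168 -205 -205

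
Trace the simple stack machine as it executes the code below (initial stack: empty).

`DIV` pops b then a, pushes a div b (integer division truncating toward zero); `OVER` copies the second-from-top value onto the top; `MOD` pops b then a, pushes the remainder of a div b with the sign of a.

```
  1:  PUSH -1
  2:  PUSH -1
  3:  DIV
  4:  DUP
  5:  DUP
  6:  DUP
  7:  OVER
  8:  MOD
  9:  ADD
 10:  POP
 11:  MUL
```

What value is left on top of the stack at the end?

1

PUSH -1 -> -1
PUSH -1 -> -1 -1
DIV     -> 1
DUP     -> 1 1
DUP     -> 1 1 1
DUP     -> 1 1 1 1
OVER    -> 1 1 1 1 1
MOD     -> 1 1 1 0
ADD     -> 1 1 1
POP     -> 1 1
MUL     -> 1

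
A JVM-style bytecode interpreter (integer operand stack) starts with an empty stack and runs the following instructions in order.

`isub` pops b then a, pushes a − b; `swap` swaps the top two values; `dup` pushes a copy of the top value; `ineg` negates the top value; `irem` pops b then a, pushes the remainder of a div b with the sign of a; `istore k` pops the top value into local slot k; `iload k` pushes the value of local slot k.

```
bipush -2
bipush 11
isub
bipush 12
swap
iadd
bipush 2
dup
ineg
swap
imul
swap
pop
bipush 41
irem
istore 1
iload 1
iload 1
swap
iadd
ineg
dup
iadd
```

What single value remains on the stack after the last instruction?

bipush -2  -2
bipush 11  -2 11
isub       -13
bipush 12  -13 12
swap       12 -13
iadd       -1
bipush 2   -1 2
dup        -1 2 2
ineg       -1 2 -2
swap       -1 -2 2
imul       -1 -4
swap       -4 -1
pop        -4
bipush 41  -4 41
irem       -4
istore 1   (empty)
iload 1    -4
iload 1    -4 -4
swap       -4 -4
iadd       -8
ineg       8
dup        8 8
iadd       16

16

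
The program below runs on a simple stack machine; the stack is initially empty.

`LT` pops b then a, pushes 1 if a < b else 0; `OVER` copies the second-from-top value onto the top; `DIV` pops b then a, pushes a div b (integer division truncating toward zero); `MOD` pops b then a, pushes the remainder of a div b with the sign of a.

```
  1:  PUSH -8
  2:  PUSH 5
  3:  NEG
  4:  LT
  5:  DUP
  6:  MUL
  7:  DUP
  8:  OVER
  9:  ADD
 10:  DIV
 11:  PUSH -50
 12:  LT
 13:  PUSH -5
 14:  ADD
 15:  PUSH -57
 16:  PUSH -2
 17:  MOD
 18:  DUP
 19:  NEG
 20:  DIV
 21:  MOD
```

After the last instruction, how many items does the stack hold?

PUSH -8   -8
PUSH 5    -8 5
NEG       -8 -5
LT        1
DUP       1 1
MUL       1
DUP       1 1
OVER      1 1 1
ADD       1 2
DIV       0
PUSH -50  0 -50
LT        0
PUSH -5   0 -5
ADD       -5
PUSH -57  -5 -57
PUSH -2   -5 -57 -2
MOD       -5 -1
DUP       -5 -1 -1
NEG       -5 -1 1
DIV       -5 -1
MOD       0

1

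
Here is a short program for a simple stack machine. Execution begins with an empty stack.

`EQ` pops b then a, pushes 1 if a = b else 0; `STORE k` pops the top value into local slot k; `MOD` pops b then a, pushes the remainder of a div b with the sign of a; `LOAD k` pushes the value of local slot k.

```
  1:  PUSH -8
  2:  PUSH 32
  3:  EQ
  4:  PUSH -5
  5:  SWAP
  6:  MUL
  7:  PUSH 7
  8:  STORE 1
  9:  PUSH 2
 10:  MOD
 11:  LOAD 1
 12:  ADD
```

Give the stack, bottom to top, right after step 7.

PUSH -8 → -8
PUSH 32 → -8 32
EQ      → 0
PUSH -5 → 0 -5
SWAP    → -5 0
MUL     → 0
PUSH 7  → 0 7

[0, 7]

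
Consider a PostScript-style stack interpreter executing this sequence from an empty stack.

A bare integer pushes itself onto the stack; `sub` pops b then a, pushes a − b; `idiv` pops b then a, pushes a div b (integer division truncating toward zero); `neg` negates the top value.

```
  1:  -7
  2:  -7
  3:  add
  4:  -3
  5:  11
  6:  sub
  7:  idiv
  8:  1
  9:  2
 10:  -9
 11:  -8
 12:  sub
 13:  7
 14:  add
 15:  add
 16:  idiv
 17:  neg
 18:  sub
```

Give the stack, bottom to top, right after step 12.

[1, 1, 2, -1]

-7    -7
-7    -7 -7
add   -14
-3    -14 -3
11    -14 -3 11
sub   -14 -14
idiv  1
1     1 1
2     1 1 2
-9    1 1 2 -9
-8    1 1 2 -9 -8
sub   1 1 2 -1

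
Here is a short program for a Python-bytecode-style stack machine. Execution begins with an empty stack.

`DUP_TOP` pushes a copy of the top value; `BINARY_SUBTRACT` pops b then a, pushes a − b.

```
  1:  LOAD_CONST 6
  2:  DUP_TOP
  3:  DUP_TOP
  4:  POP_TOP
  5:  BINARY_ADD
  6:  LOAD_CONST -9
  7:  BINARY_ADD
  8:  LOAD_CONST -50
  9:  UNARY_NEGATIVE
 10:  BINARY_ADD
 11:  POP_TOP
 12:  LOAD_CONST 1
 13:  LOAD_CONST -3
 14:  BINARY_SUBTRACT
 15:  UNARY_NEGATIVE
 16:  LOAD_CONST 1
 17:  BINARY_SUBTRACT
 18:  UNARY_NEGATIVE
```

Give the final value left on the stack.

LOAD_CONST 6    : 6
DUP_TOP         : 6 6
DUP_TOP         : 6 6 6
POP_TOP         : 6 6
BINARY_ADD      : 12
LOAD_CONST -9   : 12 -9
BINARY_ADD      : 3
LOAD_CONST -50  : 3 -50
UNARY_NEGATIVE  : 3 50
BINARY_ADD      : 53
POP_TOP         : (empty)
LOAD_CONST 1    : 1
LOAD_CONST -3   : 1 -3
BINARY_SUBTRACT : 4
UNARY_NEGATIVE  : -4
LOAD_CONST 1    : -4 1
BINARY_SUBTRACT : -5
UNARY_NEGATIVE  : 5

5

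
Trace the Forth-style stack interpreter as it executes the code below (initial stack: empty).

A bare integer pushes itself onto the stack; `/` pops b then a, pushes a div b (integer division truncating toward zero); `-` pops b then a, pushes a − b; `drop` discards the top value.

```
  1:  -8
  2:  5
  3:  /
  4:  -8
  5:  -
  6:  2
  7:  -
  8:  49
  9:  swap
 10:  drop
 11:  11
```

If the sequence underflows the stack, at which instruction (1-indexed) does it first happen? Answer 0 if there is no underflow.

0

-8    [-8]
5     [-8, 5]
/     [-1]
-8    [-1, -8]
-     [7]
2     [7, 2]
-     [5]
49    [5, 49]
swap  [49, 5]
drop  [49]
11    [49, 11]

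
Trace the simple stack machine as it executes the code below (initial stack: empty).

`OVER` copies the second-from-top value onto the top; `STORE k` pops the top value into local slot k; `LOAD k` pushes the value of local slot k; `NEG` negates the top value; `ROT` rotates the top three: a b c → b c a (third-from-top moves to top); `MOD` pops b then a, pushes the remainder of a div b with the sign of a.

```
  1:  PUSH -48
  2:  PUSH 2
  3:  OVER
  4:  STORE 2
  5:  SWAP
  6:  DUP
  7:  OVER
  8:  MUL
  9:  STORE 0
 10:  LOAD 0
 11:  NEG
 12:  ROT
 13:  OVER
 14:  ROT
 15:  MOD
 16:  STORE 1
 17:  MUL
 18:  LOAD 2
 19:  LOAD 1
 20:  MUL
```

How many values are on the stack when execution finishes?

PUSH -48  -48
PUSH 2    -48 2
OVER      -48 2 -48
STORE 2   -48 2
SWAP      2 -48
DUP       2 -48 -48
OVER      2 -48 -48 -48
MUL       2 -48 2304
STORE 0   2 -48
LOAD 0    2 -48 2304
NEG       2 -48 -2304
ROT       -48 -2304 2
OVER      -48 -2304 2 -2304
ROT       -48 2 -2304 -2304
MOD       -48 2 0
STORE 1   -48 2
MUL       -96
LOAD 2    -96 -48
LOAD 1    -96 -48 0
MUL       -96 0

2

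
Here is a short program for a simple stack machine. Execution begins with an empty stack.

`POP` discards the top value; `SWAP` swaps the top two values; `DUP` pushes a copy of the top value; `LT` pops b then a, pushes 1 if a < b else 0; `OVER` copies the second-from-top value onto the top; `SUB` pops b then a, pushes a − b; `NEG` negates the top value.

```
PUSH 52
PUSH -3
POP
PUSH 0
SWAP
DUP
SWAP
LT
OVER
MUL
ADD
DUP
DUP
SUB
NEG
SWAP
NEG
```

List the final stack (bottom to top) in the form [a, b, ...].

PUSH 52 -> 52
PUSH -3 -> 52 -3
POP     -> 52
PUSH 0  -> 52 0
SWAP    -> 0 52
DUP     -> 0 52 52
SWAP    -> 0 52 52
LT      -> 0 0
OVER    -> 0 0 0
MUL     -> 0 0
ADD     -> 0
DUP     -> 0 0
DUP     -> 0 0 0
SUB     -> 0 0
NEG     -> 0 0
SWAP    -> 0 0
NEG     -> 0 0

[0, 0]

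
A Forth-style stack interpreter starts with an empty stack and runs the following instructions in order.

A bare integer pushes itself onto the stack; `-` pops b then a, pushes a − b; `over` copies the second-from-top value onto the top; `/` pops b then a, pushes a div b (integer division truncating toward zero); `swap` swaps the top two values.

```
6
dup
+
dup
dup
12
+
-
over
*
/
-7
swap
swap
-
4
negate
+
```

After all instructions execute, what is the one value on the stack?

6      : 6
dup    : 6 6
+      : 12
dup    : 12 12
dup    : 12 12 12
12     : 12 12 12 12
+      : 12 12 24
-      : 12 -12
over   : 12 -12 12
*      : 12 -144
/      : 0
-7     : 0 -7
swap   : -7 0
swap   : 0 -7
-      : 7
4      : 7 4
negate : 7 -4
+      : 3

3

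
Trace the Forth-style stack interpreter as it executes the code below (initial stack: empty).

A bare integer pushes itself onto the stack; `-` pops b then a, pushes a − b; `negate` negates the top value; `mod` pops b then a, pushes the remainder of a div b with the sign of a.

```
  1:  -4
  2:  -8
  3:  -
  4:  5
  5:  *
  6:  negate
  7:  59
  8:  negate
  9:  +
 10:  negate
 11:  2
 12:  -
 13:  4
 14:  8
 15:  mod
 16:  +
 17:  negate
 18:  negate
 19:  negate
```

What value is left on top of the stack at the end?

-81

-4     → -4
-8     → -4 -8
-      → 4
5      → 4 5
*      → 20
negate → -20
59     → -20 59
negate → -20 -59
+      → -79
negate → 79
2      → 79 2
-      → 77
4      → 77 4
8      → 77 4 8
mod    → 77 4
+      → 81
negate → -81
negate → 81
negate → -81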